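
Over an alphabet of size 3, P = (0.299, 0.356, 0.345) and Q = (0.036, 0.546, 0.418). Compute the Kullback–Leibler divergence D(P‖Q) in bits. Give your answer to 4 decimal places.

0.5980 bits

D(P‖Q) = Σ p·log₂(p/q).
  0.299·log₂(0.299/0.036) = 0.91317
  0.356·log₂(0.356/0.546) = -0.21966
  0.345·log₂(0.345/0.418) = -0.09553
D(P‖Q) = 0.5980 bits.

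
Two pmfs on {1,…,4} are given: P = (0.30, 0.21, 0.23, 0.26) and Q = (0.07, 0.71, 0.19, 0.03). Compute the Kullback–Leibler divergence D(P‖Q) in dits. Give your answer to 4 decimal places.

0.3414 dits

D(P‖Q) = Σ p·log₁₀(p/q).
  0.30·log₁₀(0.30/0.07) = 0.18961
  0.21·log₁₀(0.21/0.71) = -0.11110
  0.23·log₁₀(0.23/0.19) = 0.01908
  0.26·log₁₀(0.26/0.03) = 0.24384
D(P‖Q) = 0.3414 dits.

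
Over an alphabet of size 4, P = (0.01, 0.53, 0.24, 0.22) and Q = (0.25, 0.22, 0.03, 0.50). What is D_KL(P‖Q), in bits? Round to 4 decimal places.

D(P‖Q) = Σ p·log₂(p/q).
  0.01·log₂(0.01/0.25) = -0.04644
  0.53·log₂(0.53/0.22) = 0.67230
  0.24·log₂(0.24/0.03) = 0.72000
  0.22·log₂(0.22/0.50) = -0.26057
D(P‖Q) = 1.0853 bits.

1.0853 bits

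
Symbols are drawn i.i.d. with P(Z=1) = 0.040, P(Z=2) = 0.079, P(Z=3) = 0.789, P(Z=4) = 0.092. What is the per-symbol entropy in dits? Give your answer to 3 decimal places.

0.320 dits

H(Z) = −Σ p·log₁₀ p.
  −(0.040)·log₁₀(0.040) = 0.0559
  −(0.079)·log₁₀(0.079) = 0.0871
  −(0.789)·log₁₀(0.789) = 0.0812
  −(0.092)·log₁₀(0.092) = 0.0953
Sum: 0.0559 + 0.0871 + 0.0812 + 0.0953 = 0.320 dits.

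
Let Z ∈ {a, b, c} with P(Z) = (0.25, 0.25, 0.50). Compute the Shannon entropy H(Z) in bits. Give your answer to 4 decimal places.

H(Z) = −Σ p·log₂ p.
  −(0.25)·log₂(0.25) = 0.50000
  −(0.25)·log₂(0.25) = 0.50000
  −(0.50)·log₂(0.50) = 0.50000
Sum: 0.50000 + 0.50000 + 0.50000 = 1.5000 bits.

1.5000 bits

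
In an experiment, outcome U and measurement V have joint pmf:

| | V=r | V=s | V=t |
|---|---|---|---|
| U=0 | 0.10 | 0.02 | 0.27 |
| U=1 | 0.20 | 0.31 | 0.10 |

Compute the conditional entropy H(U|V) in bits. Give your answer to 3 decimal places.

Chain rule: H(U|V) = H(U,V) − H(V).
Marginals: p(U) = (0.3900, 0.6100), p(V) = (0.3000, 0.3300, 0.3700).
H(U,V) = 2.2755 bits; H(V) = 1.5796 bits.
H(U|V) = 2.2755 − 1.5796 = 0.696 bits.

0.696 bits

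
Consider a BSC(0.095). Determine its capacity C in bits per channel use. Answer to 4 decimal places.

Binary symmetric channel: C = 1 − h₂(ε) where h₂ is the binary entropy function.
h₂(0.095) = −0.095·log₂0.095 − 0.905·log₂0.905 = 0.4529.
C = 1 − 0.4529 = 0.5471 bits per channel use.

0.5471 bits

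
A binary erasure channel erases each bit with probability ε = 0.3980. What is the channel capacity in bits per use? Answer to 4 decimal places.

0.6020 bits

Binary erasure channel: capacity C = 1 − ε.
C = 1 − 0.3980 = 0.6020 bits per channel use.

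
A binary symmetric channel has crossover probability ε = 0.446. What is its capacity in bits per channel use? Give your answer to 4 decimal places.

0.0084 bits

Binary symmetric channel: C = 1 − h₂(ε) where h₂ is the binary entropy function.
h₂(0.446) = −0.446·log₂0.446 − 0.554·log₂0.554 = 0.9916.
C = 1 − 0.9916 = 0.0084 bits per channel use.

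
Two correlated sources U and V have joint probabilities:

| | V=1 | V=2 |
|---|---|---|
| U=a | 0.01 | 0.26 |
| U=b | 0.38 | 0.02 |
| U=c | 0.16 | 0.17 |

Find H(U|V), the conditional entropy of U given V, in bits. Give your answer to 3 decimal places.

1.080 bits

Marginals: p(U) = (0.2700, 0.4000, 0.3300), p(V) = (0.5500, 0.4500).
H(U|V) = Σ p(V) · H(U|V=·).
  V=1: p=0.5500, H(U|V=1) = 0.9919
  V=2: p=0.4500, H(U|V=2) = 1.1874
Weighted sum = 1.080 bits.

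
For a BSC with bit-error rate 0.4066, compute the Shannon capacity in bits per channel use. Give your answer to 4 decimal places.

0.0253 bits

Binary symmetric channel: C = 1 − h₂(ε) where h₂ is the binary entropy function.
h₂(0.4066) = −0.4066·log₂0.4066 − 0.5934·log₂0.5934 = 0.9747.
C = 1 − 0.9747 = 0.0253 bits per channel use.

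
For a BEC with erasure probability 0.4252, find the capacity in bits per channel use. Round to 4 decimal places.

Binary erasure channel: capacity C = 1 − ε.
C = 1 − 0.4252 = 0.5748 bits per channel use.

0.5748 bits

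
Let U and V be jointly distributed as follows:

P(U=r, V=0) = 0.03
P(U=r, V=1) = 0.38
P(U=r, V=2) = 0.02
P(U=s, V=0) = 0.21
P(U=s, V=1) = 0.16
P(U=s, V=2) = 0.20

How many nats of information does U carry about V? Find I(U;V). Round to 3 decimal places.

Marginals: p(U) = (0.4300, 0.5700), p(V) = (0.2400, 0.5400, 0.2200).
I(U;V) = H(U) + H(V) − H(U,V).
H(U) = 0.6833, H(V) = 1.0084, H(U,V) = 1.4940.
I(U;V) = 0.6833 + 1.0084 − 1.4940 = 0.198 nats.

0.198 nats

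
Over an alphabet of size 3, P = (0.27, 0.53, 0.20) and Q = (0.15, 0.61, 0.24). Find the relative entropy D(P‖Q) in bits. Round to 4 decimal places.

D(P‖Q) = Σ p·log₂(p/q).
  0.27·log₂(0.27/0.15) = 0.22896
  0.53·log₂(0.53/0.61) = -0.10749
  0.20·log₂(0.20/0.24) = -0.05261
D(P‖Q) = 0.0689 bits.

0.0689 bits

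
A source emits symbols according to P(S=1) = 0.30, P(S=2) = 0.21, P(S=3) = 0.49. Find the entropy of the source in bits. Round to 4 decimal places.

H(S) = −Σ p·log₂ p.
  −(0.30)·log₂(0.30) = 0.52109
  −(0.21)·log₂(0.21) = 0.47282
  −(0.49)·log₂(0.49) = 0.50428
Sum: 0.52109 + 0.47282 + 0.50428 = 1.4982 bits.

1.4982 bits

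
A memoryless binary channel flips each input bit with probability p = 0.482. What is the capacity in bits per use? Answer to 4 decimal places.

0.0009 bits

Binary symmetric channel: C = 1 − h₂(ε) where h₂ is the binary entropy function.
h₂(0.482) = −0.482·log₂0.482 − 0.518·log₂0.518 = 0.9991.
C = 1 − 0.9991 = 0.0009 bits per channel use.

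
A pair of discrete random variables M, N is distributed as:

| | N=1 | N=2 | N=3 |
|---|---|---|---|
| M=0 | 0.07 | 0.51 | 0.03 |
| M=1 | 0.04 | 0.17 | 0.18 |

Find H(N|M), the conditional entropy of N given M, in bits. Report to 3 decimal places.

1.017 bits

Marginals: p(M) = (0.6100, 0.3900), p(N) = (0.1100, 0.6800, 0.2100).
H(N|M) = Σ p(M) · H(N|M=·).
  M=0: p=0.6100, H(N|M=0) = 0.7881
  M=1: p=0.3900, H(N|M=1) = 1.3740
Weighted sum = 1.017 bits.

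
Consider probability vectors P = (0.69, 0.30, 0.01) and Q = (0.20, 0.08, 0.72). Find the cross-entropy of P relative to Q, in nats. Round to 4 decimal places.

1.8715 nats

H(P,Q) = −Σ p·ln q.
  −0.69·ln(0.20) = 1.11051
  −0.30·ln(0.08) = 0.75772
  −0.01·ln(0.72) = 0.00329
H(P,Q) = 1.8715 nats.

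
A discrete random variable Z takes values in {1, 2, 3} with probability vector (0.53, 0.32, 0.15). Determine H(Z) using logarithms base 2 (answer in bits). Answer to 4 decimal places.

1.4220 bits

H(Z) = −Σ p·log₂ p.
  −(0.53)·log₂(0.53) = 0.48545
  −(0.32)·log₂(0.32) = 0.52603
  −(0.15)·log₂(0.15) = 0.41054
Sum: 0.48545 + 0.52603 + 0.41054 = 1.4220 bits.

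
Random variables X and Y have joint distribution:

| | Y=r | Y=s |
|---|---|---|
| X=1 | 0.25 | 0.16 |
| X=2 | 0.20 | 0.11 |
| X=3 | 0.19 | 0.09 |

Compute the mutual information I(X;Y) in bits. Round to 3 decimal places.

Marginals: p(X) = (0.4100, 0.3100, 0.2800), p(Y) = (0.6400, 0.3600).
I(X;Y) = H(X) + H(Y) − H(X,Y).
H(X) = 1.5654, H(Y) = 0.9427, H(X,Y) = 2.5056.
I(X;Y) = 1.5654 + 0.9427 − 2.5056 = 0.003 bits.

0.003 bits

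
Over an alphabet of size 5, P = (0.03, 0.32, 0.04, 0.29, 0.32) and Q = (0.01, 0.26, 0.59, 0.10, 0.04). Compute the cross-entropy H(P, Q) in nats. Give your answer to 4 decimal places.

H(P,Q) = −Σ p·ln q.
  −0.03·ln(0.01) = 0.13816
  −0.32·ln(0.26) = 0.43106
  −0.04·ln(0.59) = 0.02111
  −0.29·ln(0.10) = 0.66775
  −0.32·ln(0.04) = 1.03004
H(P,Q) = 2.2881 nats.

2.2881 nats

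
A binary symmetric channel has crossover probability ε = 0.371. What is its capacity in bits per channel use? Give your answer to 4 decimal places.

Binary symmetric channel: C = 1 − h₂(ε) where h₂ is the binary entropy function.
h₂(0.371) = −0.371·log₂0.371 − 0.629·log₂0.629 = 0.9514.
C = 1 − 0.9514 = 0.0486 bits per channel use.

0.0486 bits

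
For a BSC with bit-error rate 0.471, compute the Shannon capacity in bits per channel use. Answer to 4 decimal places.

0.0024 bits

Binary symmetric channel: C = 1 − h₂(ε) where h₂ is the binary entropy function.
h₂(0.471) = −0.471·log₂0.471 − 0.529·log₂0.529 = 0.9976.
C = 1 − 0.9976 = 0.0024 bits per channel use.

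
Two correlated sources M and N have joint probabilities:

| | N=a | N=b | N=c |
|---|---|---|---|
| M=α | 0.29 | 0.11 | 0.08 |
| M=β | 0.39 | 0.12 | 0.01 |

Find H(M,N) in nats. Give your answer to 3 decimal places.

1.472 nats

H(M,N) = −Σ p(x,y)·ln p(x,y) over all 6 cells.
  cell (α,a): −0.29·ln0.29 = 0.3590
  cell (α,b): −0.11·ln0.11 = 0.2428
  cell (α,c): −0.08·ln0.08 = 0.2021
  cell (β,a): −0.39·ln0.39 = 0.3672
  cell (β,b): −0.12·ln0.12 = 0.2544
  cell (β,c): −0.01·ln0.01 = 0.0461
Sum = 1.472 nats.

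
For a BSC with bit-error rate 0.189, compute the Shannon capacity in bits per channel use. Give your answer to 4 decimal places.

Binary symmetric channel: C = 1 − h₂(ε) where h₂ is the binary entropy function.
h₂(0.189) = −0.189·log₂0.189 − 0.811·log₂0.811 = 0.6994.
C = 1 − 0.6994 = 0.3006 bits per channel use.

0.3006 bits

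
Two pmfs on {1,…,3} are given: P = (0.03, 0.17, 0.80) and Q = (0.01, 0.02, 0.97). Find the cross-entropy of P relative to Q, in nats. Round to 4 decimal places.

H(P,Q) = −Σ p·ln q.
  −0.03·ln(0.01) = 0.13816
  −0.17·ln(0.02) = 0.66504
  −0.80·ln(0.97) = 0.02437
H(P,Q) = 0.8276 nats.

0.8276 nats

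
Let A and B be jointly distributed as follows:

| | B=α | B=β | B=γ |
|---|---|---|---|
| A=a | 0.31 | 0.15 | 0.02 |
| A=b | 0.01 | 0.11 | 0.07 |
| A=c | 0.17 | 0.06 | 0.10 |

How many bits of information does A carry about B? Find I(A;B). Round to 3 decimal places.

Marginals: p(A) = (0.4800, 0.1900, 0.3300), p(B) = (0.4900, 0.3200, 0.1900).
I(A;B) = Σ p(x,y)·log₂[p(x,y)/(p(x)p(y))].
  (a,α): 0.31·log₂(1.3180) = 0.1235
  (a,β): 0.15·log₂(0.9766) = -0.0051
  (a,γ): 0.02·log₂(0.2193) = -0.0438
  (b,α): 0.01·log₂(0.1074) = -0.0322
  (b,β): 0.11·log₂(1.8092) = 0.0941
  (b,γ): 0.07·log₂(1.9391) = 0.0669
  (c,α): 0.17·log₂(1.0513) = 0.0123
  (c,β): 0.06·log₂(0.5682) = -0.0489
  (c,γ): 0.10·log₂(1.5949) = 0.0673
Sum = 0.234 bits.

0.234 bits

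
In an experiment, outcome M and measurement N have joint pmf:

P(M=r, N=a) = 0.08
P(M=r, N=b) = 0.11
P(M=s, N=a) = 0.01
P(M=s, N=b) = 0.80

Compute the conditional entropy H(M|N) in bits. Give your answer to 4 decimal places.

Marginals: p(M) = (0.1900, 0.8100), p(N) = (0.0900, 0.9100).
H(M|N) = Σ p(N) · H(M|N=·).
  N=a: p=0.0900, H(M|N=a) = 0.5033
  N=b: p=0.9100, H(M|N=b) = 0.5319
Weighted sum = 0.5293 bits.

0.5293 bits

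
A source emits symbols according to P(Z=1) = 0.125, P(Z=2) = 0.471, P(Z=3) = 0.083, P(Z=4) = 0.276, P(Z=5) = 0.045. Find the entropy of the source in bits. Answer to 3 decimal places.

1.899 bits

H(Z) = −Σ p·log₂ p.
  −(0.125)·log₂(0.125) = 0.3750
  −(0.471)·log₂(0.471) = 0.5116
  −(0.083)·log₂(0.083) = 0.2980
  −(0.276)·log₂(0.276) = 0.5126
  −(0.045)·log₂(0.045) = 0.2013
Sum: 0.3750 + 0.5116 + 0.2980 + 0.5126 + 0.2013 = 1.899 bits.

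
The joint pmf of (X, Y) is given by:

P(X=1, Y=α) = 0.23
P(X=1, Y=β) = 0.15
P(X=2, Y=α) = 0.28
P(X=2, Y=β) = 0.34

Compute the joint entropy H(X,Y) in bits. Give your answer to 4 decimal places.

1.9416 bits

H(X,Y) = −Σ p(x,y)·log₂ p(x,y) over all 4 cells.
  cell (1,α): −0.23·log₂0.23 = 0.48767
  cell (1,β): −0.15·log₂0.15 = 0.41054
  cell (2,α): −0.28·log₂0.28 = 0.51422
  cell (2,β): −0.34·log₂0.34 = 0.52917
Sum = 1.9416 bits.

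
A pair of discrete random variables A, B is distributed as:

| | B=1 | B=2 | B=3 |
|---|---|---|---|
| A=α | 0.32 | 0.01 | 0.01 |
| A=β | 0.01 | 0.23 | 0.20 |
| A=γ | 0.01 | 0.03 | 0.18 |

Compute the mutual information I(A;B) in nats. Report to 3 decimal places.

Marginals: p(A) = (0.3400, 0.4400, 0.2200), p(B) = (0.3400, 0.2700, 0.3900).
I(A;B) = Σ p(x,y)·ln[p(x,y)/(p(x)p(y))].
  (α,1): 0.32·ln(2.7682) = 0.3258
  (α,2): 0.01·ln(0.1089) = -0.0222
  (α,3): 0.01·ln(0.0754) = -0.0258
  (β,1): 0.01·ln(0.0668) = -0.0271
  (β,2): 0.23·ln(1.9360) = 0.1519
  (β,3): 0.20·ln(1.1655) = 0.0306
  (γ,1): 0.01·ln(0.1337) = -0.0201
  (γ,2): 0.03·ln(0.5051) = -0.0205
  (γ,3): 0.18·ln(2.0979) = 0.1334
Sum = 0.526 nats.

0.526 nats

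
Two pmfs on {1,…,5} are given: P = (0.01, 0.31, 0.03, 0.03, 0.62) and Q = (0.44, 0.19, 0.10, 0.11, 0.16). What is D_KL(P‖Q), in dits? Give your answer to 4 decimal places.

0.3816 dits

D(P‖Q) = Σ p·log₁₀(p/q).
  0.01·log₁₀(0.01/0.44) = -0.01643
  0.31·log₁₀(0.31/0.19) = 0.06591
  0.03·log₁₀(0.03/0.10) = -0.01569
  0.03·log₁₀(0.03/0.11) = -0.01693
  0.62·log₁₀(0.62/0.16) = 0.36473
D(P‖Q) = 0.3816 dits.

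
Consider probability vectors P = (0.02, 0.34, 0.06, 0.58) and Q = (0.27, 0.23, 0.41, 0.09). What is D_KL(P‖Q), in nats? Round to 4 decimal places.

D(P‖Q) = Σ p·ln(p/q).
  0.02·ln(0.02/0.27) = -0.05205
  0.34·ln(0.34/0.23) = 0.13289
  0.06·ln(0.06/0.41) = -0.11531
  0.58·ln(0.58/0.09) = 1.08067
D(P‖Q) = 1.0462 nats.

1.0462 nats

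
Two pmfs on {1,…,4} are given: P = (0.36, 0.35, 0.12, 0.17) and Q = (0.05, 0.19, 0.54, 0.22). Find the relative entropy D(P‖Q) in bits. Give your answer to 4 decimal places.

1.0101 bits

D(P‖Q) = Σ p·log₂(p/q).
  0.36·log₂(0.36/0.05) = 1.02528
  0.35·log₂(0.35/0.19) = 0.30847
  0.12·log₂(0.12/0.54) = -0.26039
  0.17·log₂(0.17/0.22) = -0.06323
D(P‖Q) = 1.0101 bits.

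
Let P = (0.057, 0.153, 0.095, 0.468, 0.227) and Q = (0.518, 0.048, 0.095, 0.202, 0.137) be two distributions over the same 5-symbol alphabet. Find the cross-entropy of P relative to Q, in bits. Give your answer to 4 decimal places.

H(P,Q) = −Σ p·log₂ q.
  −0.057·log₂(0.518) = 0.05409
  −0.153·log₂(0.048) = 0.67027
  −0.095·log₂(0.095) = 0.32261
  −0.468·log₂(0.202) = 1.07994
  −0.227·log₂(0.137) = 0.65098
H(P,Q) = 2.7779 bits.

2.7779 bits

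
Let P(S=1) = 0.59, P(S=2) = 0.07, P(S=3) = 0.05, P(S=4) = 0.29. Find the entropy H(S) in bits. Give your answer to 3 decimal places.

H(S) = −Σ p·log₂ p.
  −(0.59)·log₂(0.59) = 0.4491
  −(0.07)·log₂(0.07) = 0.2686
  −(0.05)·log₂(0.05) = 0.2161
  −(0.29)·log₂(0.29) = 0.5179
Sum: 0.4491 + 0.2686 + 0.2161 + 0.5179 = 1.452 bits.

1.452 bits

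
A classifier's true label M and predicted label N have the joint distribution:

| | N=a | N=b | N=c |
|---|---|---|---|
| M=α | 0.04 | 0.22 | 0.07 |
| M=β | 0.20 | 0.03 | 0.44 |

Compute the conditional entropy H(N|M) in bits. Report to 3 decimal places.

Chain rule: H(N|M) = H(M,N) − H(M).
Marginals: p(M) = (0.3300, 0.6700), p(N) = (0.2400, 0.2500, 0.5100).
H(M,N) = 2.0722 bits; H(M) = 0.9149 bits.
H(N|M) = 2.0722 − 0.9149 = 1.157 bits.

1.157 bits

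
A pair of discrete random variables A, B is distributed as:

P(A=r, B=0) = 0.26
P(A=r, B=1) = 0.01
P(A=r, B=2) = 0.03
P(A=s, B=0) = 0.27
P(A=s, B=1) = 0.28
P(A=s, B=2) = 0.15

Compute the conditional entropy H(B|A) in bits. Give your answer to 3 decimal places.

1.277 bits

Chain rule: H(B|A) = H(A,B) − H(A).
Marginals: p(A) = (0.3000, 0.7000), p(B) = (0.5300, 0.2900, 0.1800).
H(A,B) = 2.1583 bits; H(A) = 0.8813 bits.
H(B|A) = 2.1583 − 0.8813 = 1.277 bits.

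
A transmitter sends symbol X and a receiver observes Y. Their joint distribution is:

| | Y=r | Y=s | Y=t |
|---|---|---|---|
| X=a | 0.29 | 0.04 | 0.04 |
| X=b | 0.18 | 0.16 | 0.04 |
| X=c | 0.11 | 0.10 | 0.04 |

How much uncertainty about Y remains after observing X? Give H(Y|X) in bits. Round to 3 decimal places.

Marginals: p(X) = (0.3700, 0.3800, 0.2500), p(Y) = (0.5800, 0.3000, 0.1200).
H(Y|X) = Σ p(X) · H(Y|X=·).
  X=a: p=0.3700, H(Y|X=a) = 0.9694
  X=b: p=0.3800, H(Y|X=b) = 1.3780
  X=c: p=0.2500, H(Y|X=c) = 1.4729
Weighted sum = 1.251 bits.

1.251 bits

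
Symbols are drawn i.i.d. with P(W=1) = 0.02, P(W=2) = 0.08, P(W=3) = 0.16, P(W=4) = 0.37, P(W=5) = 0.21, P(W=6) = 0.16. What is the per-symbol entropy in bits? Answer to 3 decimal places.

2.254 bits

H(W) = −Σ p·log₂ p.
  −(0.02)·log₂(0.02) = 0.1129
  −(0.08)·log₂(0.08) = 0.2915
  −(0.16)·log₂(0.16) = 0.4230
  −(0.37)·log₂(0.37) = 0.5307
  −(0.21)·log₂(0.21) = 0.4728
  −(0.16)·log₂(0.16) = 0.4230
Sum: 0.1129 + 0.2915 + 0.4230 + 0.5307 + 0.4728 + 0.4230 = 2.254 bits.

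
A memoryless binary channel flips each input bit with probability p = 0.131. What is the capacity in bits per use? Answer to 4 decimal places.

0.4398 bits

Binary symmetric channel: C = 1 − h₂(ε) where h₂ is the binary entropy function.
h₂(0.131) = −0.131·log₂0.131 − 0.869·log₂0.869 = 0.5602.
C = 1 − 0.5602 = 0.4398 bits per channel use.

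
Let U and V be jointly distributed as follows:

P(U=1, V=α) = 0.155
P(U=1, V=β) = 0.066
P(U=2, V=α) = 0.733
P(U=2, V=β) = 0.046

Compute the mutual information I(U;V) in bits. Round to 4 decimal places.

0.0594 bits

Marginals: p(U) = (0.2210, 0.7790), p(V) = (0.8880, 0.1120).
I(U;V) = Σ p(x,y)·log₂[p(x,y)/(p(x)p(y))].
  (1,α): 0.155·log₂(0.7898) = -0.05276
  (1,β): 0.066·log₂(2.6665) = 0.09338
  (2,α): 0.733·log₂(1.0596) = 0.06125
  (2,β): 0.046·log₂(0.5272) = -0.04248
Sum = 0.0594 bits.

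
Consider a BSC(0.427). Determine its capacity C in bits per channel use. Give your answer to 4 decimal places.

Binary symmetric channel: C = 1 − h₂(ε) where h₂ is the binary entropy function.
h₂(0.427) = −0.427·log₂0.427 − 0.573·log₂0.573 = 0.9846.
C = 1 − 0.9846 = 0.0154 bits per channel use.

0.0154 bits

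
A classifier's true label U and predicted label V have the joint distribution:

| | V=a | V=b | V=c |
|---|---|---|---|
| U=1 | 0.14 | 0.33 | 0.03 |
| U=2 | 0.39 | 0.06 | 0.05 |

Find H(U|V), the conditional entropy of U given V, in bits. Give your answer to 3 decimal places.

Marginals: p(U) = (0.5000, 0.5000), p(V) = (0.5300, 0.3900, 0.0800).
H(U|V) = Σ p(V) · H(U|V=·).
  V=a: p=0.5300, H(U|V=a) = 0.8329
  V=b: p=0.3900, H(U|V=b) = 0.6194
  V=c: p=0.0800, H(U|V=c) = 0.9544
Weighted sum = 0.759 bits.

0.759 bits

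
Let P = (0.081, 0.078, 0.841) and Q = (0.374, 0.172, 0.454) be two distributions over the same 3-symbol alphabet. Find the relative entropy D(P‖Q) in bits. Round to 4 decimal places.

D(P‖Q) = Σ p·log₂(p/q).
  0.081·log₂(0.081/0.374) = -0.17877
  0.078·log₂(0.078/0.172) = -0.08899
  0.841·log₂(0.841/0.454) = 0.74800
D(P‖Q) = 0.4802 bits.

0.4802 bits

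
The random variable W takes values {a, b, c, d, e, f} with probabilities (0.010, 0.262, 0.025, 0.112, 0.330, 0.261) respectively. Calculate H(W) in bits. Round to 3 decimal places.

2.093 bits

H(W) = −Σ p·log₂ p.
  −(0.010)·log₂(0.010) = 0.0664
  −(0.262)·log₂(0.262) = 0.5063
  −(0.025)·log₂(0.025) = 0.1330
  −(0.112)·log₂(0.112) = 0.3537
  −(0.330)·log₂(0.330) = 0.5278
  −(0.261)·log₂(0.261) = 0.5058
Sum: 0.0664 + 0.5063 + 0.1330 + 0.3537 + 0.5278 + 0.5058 = 2.093 bits.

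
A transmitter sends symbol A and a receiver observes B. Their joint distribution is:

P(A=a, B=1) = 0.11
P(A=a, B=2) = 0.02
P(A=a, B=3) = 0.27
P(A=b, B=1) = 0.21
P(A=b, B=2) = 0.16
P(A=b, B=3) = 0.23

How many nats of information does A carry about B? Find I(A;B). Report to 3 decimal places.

0.059 nats

Marginals: p(A) = (0.4000, 0.6000), p(B) = (0.3200, 0.1800, 0.5000).
I(A;B) = H(A) + H(B) − H(A,B).
H(A) = 0.6730, H(B) = 1.0199, H(A,B) = 1.6335.
I(A;B) = 0.6730 + 1.0199 − 1.6335 = 0.059 nats.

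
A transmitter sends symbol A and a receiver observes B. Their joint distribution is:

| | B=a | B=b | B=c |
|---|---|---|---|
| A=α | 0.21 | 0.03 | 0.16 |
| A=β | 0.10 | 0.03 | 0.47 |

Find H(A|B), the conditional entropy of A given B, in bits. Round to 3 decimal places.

0.856 bits

Chain rule: H(A|B) = H(A,B) − H(B).
Marginals: p(A) = (0.4000, 0.6000), p(B) = (0.3100, 0.0600, 0.6300).
H(A,B) = 2.0435 bits; H(B) = 1.1873 bits.
H(A|B) = 2.0435 − 1.1873 = 0.856 bits.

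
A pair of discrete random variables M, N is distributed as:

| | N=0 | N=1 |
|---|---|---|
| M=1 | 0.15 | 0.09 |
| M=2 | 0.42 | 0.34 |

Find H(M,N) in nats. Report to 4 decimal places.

1.2324 nats

H(M,N) = −Σ p(x,y)·ln p(x,y) over all 4 cells.
  cell (1,0): −0.15·ln0.15 = 0.28457
  cell (1,1): −0.09·ln0.09 = 0.21672
  cell (2,0): −0.42·ln0.42 = 0.36435
  cell (2,1): −0.34·ln0.34 = 0.36680
Sum = 1.2324 nats.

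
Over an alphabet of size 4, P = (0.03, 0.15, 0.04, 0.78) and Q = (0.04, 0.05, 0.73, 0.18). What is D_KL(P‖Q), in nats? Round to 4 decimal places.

1.1837 nats

D(P‖Q) = Σ p·ln(p/q).
  0.03·ln(0.03/0.04) = -0.00863
  0.15·ln(0.15/0.05) = 0.16479
  0.04·ln(0.04/0.73) = -0.11617
  0.78·ln(0.78/0.18) = 1.14374
D(P‖Q) = 1.1837 nats.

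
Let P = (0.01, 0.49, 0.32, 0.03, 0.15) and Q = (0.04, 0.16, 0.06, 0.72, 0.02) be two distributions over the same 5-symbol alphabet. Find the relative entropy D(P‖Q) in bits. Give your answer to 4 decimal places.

1.8425 bits

D(P‖Q) = Σ p·log₂(p/q).
  0.01·log₂(0.01/0.04) = -0.02000
  0.49·log₂(0.49/0.16) = 0.79121
  0.32·log₂(0.32/0.06) = 0.77281
  0.03·log₂(0.03/0.72) = -0.13755
  0.15·log₂(0.15/0.02) = 0.43603
D(P‖Q) = 1.8425 bits.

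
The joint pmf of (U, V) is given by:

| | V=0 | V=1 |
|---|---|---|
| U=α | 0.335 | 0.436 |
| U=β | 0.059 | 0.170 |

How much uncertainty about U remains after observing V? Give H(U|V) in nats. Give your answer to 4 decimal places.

Chain rule: H(U|V) = H(U,V) − H(V).
Marginals: p(U) = (0.7710, 0.2290), p(V) = (0.3940, 0.6060).
H(U,V) = 1.1965 nats; H(V) = 0.6705 nats.
H(U|V) = 1.1965 − 0.6705 = 0.5260 nats.

0.5260 nats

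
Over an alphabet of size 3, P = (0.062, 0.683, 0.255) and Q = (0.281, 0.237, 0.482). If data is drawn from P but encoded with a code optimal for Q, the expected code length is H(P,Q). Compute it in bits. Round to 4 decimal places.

1.8007 bits

H(P,Q) = −Σ p·log₂ q.
  −0.062·log₂(0.281) = 0.11354
  −0.683·log₂(0.237) = 1.41862
  −0.255·log₂(0.482) = 0.26849
H(P,Q) = 1.8007 bits.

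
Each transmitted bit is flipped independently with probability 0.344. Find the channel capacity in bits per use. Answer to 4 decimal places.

0.0714 bits

Binary symmetric channel: C = 1 − h₂(ε) where h₂ is the binary entropy function.
h₂(0.344) = −0.344·log₂0.344 − 0.656·log₂0.656 = 0.9286.
C = 1 − 0.9286 = 0.0714 bits per channel use.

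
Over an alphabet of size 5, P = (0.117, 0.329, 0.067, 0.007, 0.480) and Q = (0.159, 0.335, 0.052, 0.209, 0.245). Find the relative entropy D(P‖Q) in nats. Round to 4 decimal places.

0.2742 nats

D(P‖Q) = Σ p·ln(p/q).
  0.117·ln(0.117/0.159) = -0.03589
  0.329·ln(0.329/0.335) = -0.00595
  0.067·ln(0.067/0.052) = 0.01698
  0.007·ln(0.007/0.209) = -0.02377
  0.480·ln(0.480/0.245) = 0.32281
D(P‖Q) = 0.2742 nats.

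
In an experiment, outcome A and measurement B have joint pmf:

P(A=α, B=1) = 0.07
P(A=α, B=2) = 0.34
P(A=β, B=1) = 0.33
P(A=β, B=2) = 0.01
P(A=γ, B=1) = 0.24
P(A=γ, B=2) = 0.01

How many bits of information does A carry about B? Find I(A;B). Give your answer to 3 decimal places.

Marginals: p(A) = (0.4100, 0.3400, 0.2500), p(B) = (0.6400, 0.3600).
I(A;B) = Σ p(x,y)·log₂[p(x,y)/(p(x)p(y))].
  (α,1): 0.07·log₂(0.2668) = -0.1334
  (α,2): 0.34·log₂(2.3035) = 0.4093
  (β,1): 0.33·log₂(1.5165) = 0.1983
  (β,2): 0.01·log₂(0.0817) = -0.0361
  (γ,1): 0.24·log₂(1.5000) = 0.1404
  (γ,2): 0.01·log₂(0.1111) = -0.0317
Sum = 0.547 bits.

0.547 bits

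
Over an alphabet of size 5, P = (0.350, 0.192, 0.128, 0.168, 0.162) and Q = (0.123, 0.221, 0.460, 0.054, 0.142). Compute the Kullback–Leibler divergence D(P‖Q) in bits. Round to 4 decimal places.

D(P‖Q) = Σ p·log₂(p/q).
  0.350·log₂(0.350/0.123) = 0.52804
  0.192·log₂(0.192/0.221) = -0.03896
  0.128·log₂(0.128/0.460) = -0.23622
  0.168·log₂(0.168/0.054) = 0.27509
  0.162·log₂(0.162/0.142) = 0.03080
D(P‖Q) = 0.5587 bits.

0.5587 bits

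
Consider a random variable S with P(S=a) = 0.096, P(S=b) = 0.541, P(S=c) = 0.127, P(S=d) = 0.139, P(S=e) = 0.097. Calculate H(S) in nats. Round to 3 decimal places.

H(S) = −Σ p·ln p.
  −(0.096)·ln(0.096) = 0.2250
  −(0.541)·ln(0.541) = 0.3324
  −(0.127)·ln(0.127) = 0.2621
  −(0.139)·ln(0.139) = 0.2743
  −(0.097)·ln(0.097) = 0.2263
Sum: 0.2250 + 0.3324 + 0.2621 + 0.2743 + 0.2263 = 1.320 nats.

1.320 nats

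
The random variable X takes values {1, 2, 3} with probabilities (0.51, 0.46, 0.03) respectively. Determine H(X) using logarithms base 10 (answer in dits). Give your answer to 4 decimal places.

0.3500 dits

H(X) = −Σ p·log₁₀ p.
  −(0.51)·log₁₀(0.51) = 0.14914
  −(0.46)·log₁₀(0.46) = 0.15513
  −(0.03)·log₁₀(0.03) = 0.04569
Sum: 0.14914 + 0.15513 + 0.04569 = 0.3500 dits.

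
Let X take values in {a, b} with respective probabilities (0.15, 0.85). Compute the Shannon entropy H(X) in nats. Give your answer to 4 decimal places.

0.4227 nats

H(X) = −Σ p·ln p.
  −(0.15)·ln(0.15) = 0.28457
  −(0.85)·ln(0.85) = 0.13814
Sum: 0.28457 + 0.13814 = 0.4227 nats.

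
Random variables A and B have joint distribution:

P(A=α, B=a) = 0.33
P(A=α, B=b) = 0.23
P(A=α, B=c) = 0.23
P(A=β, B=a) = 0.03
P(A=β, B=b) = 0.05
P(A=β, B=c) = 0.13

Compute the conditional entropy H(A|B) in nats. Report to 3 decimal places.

0.470 nats

Chain rule: H(A|B) = H(A,B) − H(B).
Marginals: p(A) = (0.7900, 0.2100), p(B) = (0.3600, 0.2800, 0.3600).
H(A,B) = 1.5621 nats; H(B) = 1.0920 nats.
H(A|B) = 1.5621 − 1.0920 = 0.470 nats.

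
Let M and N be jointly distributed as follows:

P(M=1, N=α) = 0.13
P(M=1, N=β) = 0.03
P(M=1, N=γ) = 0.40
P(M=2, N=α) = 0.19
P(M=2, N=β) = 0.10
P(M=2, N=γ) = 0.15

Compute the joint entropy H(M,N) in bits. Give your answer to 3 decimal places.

H(M,N) = −Σ p(x,y)·log₂ p(x,y) over all 6 cells.
  cell (1,α): −0.13·log₂0.13 = 0.3826
  cell (1,β): −0.03·log₂0.03 = 0.1518
  cell (1,γ): −0.40·log₂0.40 = 0.5288
  cell (2,α): −0.19·log₂0.19 = 0.4552
  cell (2,β): −0.10·log₂0.10 = 0.3322
  cell (2,γ): −0.15·log₂0.15 = 0.4105
Sum = 2.261 bits.

2.261 bits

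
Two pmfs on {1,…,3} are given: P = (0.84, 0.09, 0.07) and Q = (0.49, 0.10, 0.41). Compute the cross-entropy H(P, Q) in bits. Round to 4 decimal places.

H(P,Q) = −Σ p·log₂ q.
  −0.84·log₂(0.49) = 0.86448
  −0.09·log₂(0.10) = 0.29897
  −0.07·log₂(0.41) = 0.09004
H(P,Q) = 1.2535 bits.

1.2535 bits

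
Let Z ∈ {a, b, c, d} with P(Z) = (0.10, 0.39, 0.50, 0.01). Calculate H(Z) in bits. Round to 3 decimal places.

H(Z) = −Σ p·log₂ p.
  −(0.10)·log₂(0.10) = 0.3322
  −(0.39)·log₂(0.39) = 0.5298
  −(0.50)·log₂(0.50) = 0.5000
  −(0.01)·log₂(0.01) = 0.0664
Sum: 0.3322 + 0.5298 + 0.5000 + 0.0664 = 1.428 bits.

1.428 bits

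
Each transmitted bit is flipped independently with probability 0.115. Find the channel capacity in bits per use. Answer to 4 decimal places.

Binary symmetric channel: C = 1 − h₂(ε) where h₂ is the binary entropy function.
h₂(0.115) = −0.115·log₂0.115 − 0.885·log₂0.885 = 0.5148.
C = 1 − 0.5148 = 0.4852 bits per channel use.

0.4852 bits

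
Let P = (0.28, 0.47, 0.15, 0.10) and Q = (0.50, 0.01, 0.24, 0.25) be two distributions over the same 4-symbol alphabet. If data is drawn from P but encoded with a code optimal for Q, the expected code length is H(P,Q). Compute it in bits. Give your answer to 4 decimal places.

3.9114 bits

H(P,Q) = −Σ p·log₂ q.
  −0.28·log₂(0.50) = 0.28000
  −0.47·log₂(0.01) = 3.12261
  −0.15·log₂(0.24) = 0.30883
  −0.10·log₂(0.25) = 0.20000
H(P,Q) = 3.9114 bits.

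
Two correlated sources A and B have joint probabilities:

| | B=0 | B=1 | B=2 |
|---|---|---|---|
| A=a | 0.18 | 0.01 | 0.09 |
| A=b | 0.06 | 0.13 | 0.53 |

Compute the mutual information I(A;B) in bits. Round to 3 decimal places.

0.238 bits

Marginals: p(A) = (0.2800, 0.7200), p(B) = (0.2400, 0.1400, 0.6200).
I(A;B) = Σ p(x,y)·log₂[p(x,y)/(p(x)p(y))].
  (a,0): 0.18·log₂(2.6786) = 0.2559
  (a,1): 0.01·log₂(0.2551) = -0.0197
  (a,2): 0.09·log₂(0.5184) = -0.0853
  (b,0): 0.06·log₂(0.3472) = -0.0916
  (b,1): 0.13·log₂(1.2897) = 0.0477
  (b,2): 0.53·log₂(1.1873) = 0.1313
Sum = 0.238 bits.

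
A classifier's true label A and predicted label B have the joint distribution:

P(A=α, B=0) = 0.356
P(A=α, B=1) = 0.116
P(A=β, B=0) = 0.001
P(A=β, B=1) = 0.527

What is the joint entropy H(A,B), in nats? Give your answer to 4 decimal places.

0.9620 nats

H(A,B) = −Σ p(x,y)·ln p(x,y) over all 4 cells.
  cell (α,0): −0.356·ln0.356 = 0.36769
  cell (α,1): −0.116·ln0.116 = 0.24988
  cell (β,0): −0.001·ln0.001 = 0.00691
  cell (β,1): −0.527·ln0.527 = 0.33757
Sum = 0.9620 nats.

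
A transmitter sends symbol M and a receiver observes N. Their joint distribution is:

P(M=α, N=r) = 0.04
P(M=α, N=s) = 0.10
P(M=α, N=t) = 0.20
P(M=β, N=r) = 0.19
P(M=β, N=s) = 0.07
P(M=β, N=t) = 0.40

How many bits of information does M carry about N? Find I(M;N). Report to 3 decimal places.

0.054 bits

Marginals: p(M) = (0.3400, 0.6600), p(N) = (0.2300, 0.1700, 0.6000).
I(M;N) = H(M) + H(N) − H(M,N).
H(M) = 0.9248, H(N) = 1.3644, H(M,N) = 2.2349.
I(M;N) = 0.9248 + 1.3644 − 2.2349 = 0.054 bits.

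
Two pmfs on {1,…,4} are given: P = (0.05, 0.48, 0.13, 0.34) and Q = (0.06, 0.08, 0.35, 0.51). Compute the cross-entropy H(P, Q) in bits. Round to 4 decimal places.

2.4792 bits

H(P,Q) = −Σ p·log₂ q.
  −0.05·log₂(0.06) = 0.20294
  −0.48·log₂(0.08) = 1.74905
  −0.13·log₂(0.35) = 0.19689
  −0.34·log₂(0.51) = 0.33029
H(P,Q) = 2.4792 bits.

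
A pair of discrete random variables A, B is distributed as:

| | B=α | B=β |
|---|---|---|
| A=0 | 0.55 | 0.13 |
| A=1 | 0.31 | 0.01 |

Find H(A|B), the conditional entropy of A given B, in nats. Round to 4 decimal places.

Marginals: p(A) = (0.6800, 0.3200), p(B) = (0.8600, 0.1400).
H(A|B) = Σ p(B) · H(A|B=·).
  B=α: p=0.8600, H(A|B=α) = 0.6537
  B=β: p=0.1400, H(A|B=β) = 0.2573
Weighted sum = 0.5982 nats.

0.5982 nats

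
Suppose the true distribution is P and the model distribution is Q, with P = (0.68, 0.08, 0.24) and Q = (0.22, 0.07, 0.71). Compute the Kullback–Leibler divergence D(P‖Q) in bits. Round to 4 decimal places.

D(P‖Q) = Σ p·log₂(p/q).
  0.68·log₂(0.68/0.22) = 1.10706
  0.08·log₂(0.08/0.07) = 0.01541
  0.24·log₂(0.24/0.71) = -0.37555
D(P‖Q) = 0.7469 bits.

0.7469 bits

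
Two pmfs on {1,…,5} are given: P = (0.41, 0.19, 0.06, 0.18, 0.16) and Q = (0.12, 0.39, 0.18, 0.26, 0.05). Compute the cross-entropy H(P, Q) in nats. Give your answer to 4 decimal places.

H(P,Q) = −Σ p·ln q.
  −0.41·ln(0.12) = 0.86931
  −0.19·ln(0.39) = 0.17891
  −0.06·ln(0.18) = 0.10289
  −0.18·ln(0.26) = 0.24247
  −0.16·ln(0.05) = 0.47932
H(P,Q) = 1.8729 nats.

1.8729 nats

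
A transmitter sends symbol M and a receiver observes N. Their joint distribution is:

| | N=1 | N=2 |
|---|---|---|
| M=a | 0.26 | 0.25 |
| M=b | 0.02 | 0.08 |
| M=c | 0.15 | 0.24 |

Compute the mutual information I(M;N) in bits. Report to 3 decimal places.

Marginals: p(M) = (0.5100, 0.1000, 0.3900), p(N) = (0.4300, 0.5700).
I(M;N) = Σ p(x,y)·log₂[p(x,y)/(p(x)p(y))].
  (a,1): 0.26·log₂(1.1856) = 0.0639
  (a,2): 0.25·log₂(0.8600) = -0.0544
  (b,1): 0.02·log₂(0.4651) = -0.0221
  (b,2): 0.08·log₂(1.4035) = 0.0391
  (c,1): 0.15·log₂(0.8945) = -0.0241
  (c,2): 0.24·log₂(1.0796) = 0.0265
Sum = 0.029 bits.

0.029 bits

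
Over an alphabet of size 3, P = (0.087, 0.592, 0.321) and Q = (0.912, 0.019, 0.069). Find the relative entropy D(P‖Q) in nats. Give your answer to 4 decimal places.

2.3250 nats

D(P‖Q) = Σ p·ln(p/q).
  0.087·ln(0.087/0.912) = -0.20443
  0.592·ln(0.592/0.019) = 2.03593
  0.321·ln(0.321/0.069) = 0.49348
D(P‖Q) = 2.3250 nats.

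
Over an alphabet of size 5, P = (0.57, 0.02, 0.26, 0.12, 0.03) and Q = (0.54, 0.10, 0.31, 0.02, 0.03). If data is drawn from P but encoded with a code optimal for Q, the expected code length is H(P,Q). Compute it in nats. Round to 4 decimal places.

1.2764 nats

H(P,Q) = −Σ p·ln q.
  −0.57·ln(0.54) = 0.35123
  −0.02·ln(0.10) = 0.04605
  −0.26·ln(0.31) = 0.30451
  −0.12·ln(0.02) = 0.46944
  −0.03·ln(0.03) = 0.10520
H(P,Q) = 1.2764 nats.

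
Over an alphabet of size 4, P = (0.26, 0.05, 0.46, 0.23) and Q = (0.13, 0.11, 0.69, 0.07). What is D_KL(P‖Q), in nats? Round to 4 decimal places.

D(P‖Q) = Σ p·ln(p/q).
  0.26·ln(0.26/0.13) = 0.18022
  0.05·ln(0.05/0.11) = -0.03942
  0.46·ln(0.46/0.69) = -0.18651
  0.23·ln(0.23/0.07) = 0.27360
D(P‖Q) = 0.2279 nats.

0.2279 nats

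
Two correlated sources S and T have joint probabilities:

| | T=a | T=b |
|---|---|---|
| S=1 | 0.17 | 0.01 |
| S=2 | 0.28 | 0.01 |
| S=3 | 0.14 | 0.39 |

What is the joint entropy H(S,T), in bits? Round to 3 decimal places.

H(S,T) = −Σ p(x,y)·log₂ p(x,y) over all 6 cells.
  cell (1,a): −0.17·log₂0.17 = 0.4346
  cell (1,b): −0.01·log₂0.01 = 0.0664
  cell (2,a): −0.28·log₂0.28 = 0.5142
  cell (2,b): −0.01·log₂0.01 = 0.0664
  cell (3,a): −0.14·log₂0.14 = 0.3971
  cell (3,b): −0.39·log₂0.39 = 0.5298
Sum = 2.009 bits.

2.009 bits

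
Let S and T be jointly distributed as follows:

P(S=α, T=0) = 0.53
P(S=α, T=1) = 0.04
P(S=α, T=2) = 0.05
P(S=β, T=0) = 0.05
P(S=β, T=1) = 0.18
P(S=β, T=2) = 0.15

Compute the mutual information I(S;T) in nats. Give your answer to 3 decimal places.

0.277 nats

Marginals: p(S) = (0.6200, 0.3800), p(T) = (0.5800, 0.2200, 0.2000).
I(S;T) = H(S) + H(T) − H(S,T).
H(S) = 0.6641, H(T) = 0.9709, H(S,T) = 1.3580.
I(S;T) = 0.6641 + 0.9709 − 1.3580 = 0.277 nats.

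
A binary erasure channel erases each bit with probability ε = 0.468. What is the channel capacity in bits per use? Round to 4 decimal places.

Binary erasure channel: capacity C = 1 − ε.
C = 1 − 0.468 = 0.5320 bits per channel use.

0.5320 bits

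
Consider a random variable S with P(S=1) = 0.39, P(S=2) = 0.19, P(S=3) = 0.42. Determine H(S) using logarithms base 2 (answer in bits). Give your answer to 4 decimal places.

H(S) = −Σ p·log₂ p.
  −(0.39)·log₂(0.39) = 0.52980
  −(0.19)·log₂(0.19) = 0.45523
  −(0.42)·log₂(0.42) = 0.52565
Sum: 0.52980 + 0.45523 + 0.52565 = 1.5107 bits.

1.5107 bits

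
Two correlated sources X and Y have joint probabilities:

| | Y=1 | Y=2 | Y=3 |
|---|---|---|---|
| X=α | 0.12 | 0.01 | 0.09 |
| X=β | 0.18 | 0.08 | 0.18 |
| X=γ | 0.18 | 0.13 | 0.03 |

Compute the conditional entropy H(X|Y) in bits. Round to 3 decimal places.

Marginals: p(X) = (0.2200, 0.4400, 0.3400), p(Y) = (0.4800, 0.2200, 0.3000).
H(X|Y) = Σ p(Y) · H(X|Y=·).
  Y=1: p=0.4800, H(X|Y=1) = 1.5613
  Y=2: p=0.2200, H(X|Y=2) = 1.1819
  Y=3: p=0.3000, H(X|Y=3) = 1.2955
Weighted sum = 1.398 bits.

1.398 bits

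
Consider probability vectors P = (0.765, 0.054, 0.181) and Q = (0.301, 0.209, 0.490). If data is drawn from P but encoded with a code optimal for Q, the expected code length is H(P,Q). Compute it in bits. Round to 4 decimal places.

H(P,Q) = −Σ p·log₂ q.
  −0.765·log₂(0.301) = 1.32511
  −0.054·log₂(0.209) = 0.12195
  −0.181·log₂(0.490) = 0.18628
H(P,Q) = 1.6333 bits.

1.6333 bits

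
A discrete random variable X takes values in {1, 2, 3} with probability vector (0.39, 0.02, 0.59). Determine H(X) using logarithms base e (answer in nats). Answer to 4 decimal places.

0.7568 nats

H(X) = −Σ p·ln p.
  −(0.39)·ln(0.39) = 0.36723
  −(0.02)·ln(0.02) = 0.07824
  −(0.59)·ln(0.59) = 0.31130
Sum: 0.36723 + 0.07824 + 0.31130 = 0.7568 nats.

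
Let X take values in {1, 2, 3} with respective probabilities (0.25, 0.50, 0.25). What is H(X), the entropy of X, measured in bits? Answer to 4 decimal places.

H(X) = −Σ p·log₂ p.
  −(0.25)·log₂(0.25) = 0.50000
  −(0.50)·log₂(0.50) = 0.50000
  −(0.25)·log₂(0.25) = 0.50000
Sum: 0.50000 + 0.50000 + 0.50000 = 1.5000 bits.

1.5000 bits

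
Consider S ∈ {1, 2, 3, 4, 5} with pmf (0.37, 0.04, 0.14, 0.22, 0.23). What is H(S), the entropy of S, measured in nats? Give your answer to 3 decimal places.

H(S) = −Σ p·ln p.
  −(0.37)·ln(0.37) = 0.3679
  −(0.04)·ln(0.04) = 0.1288
  −(0.14)·ln(0.14) = 0.2753
  −(0.22)·ln(0.22) = 0.3331
  −(0.23)·ln(0.23) = 0.3380
Sum: 0.3679 + 0.1288 + 0.2753 + 0.3331 + 0.3380 = 1.443 nats.

1.443 nats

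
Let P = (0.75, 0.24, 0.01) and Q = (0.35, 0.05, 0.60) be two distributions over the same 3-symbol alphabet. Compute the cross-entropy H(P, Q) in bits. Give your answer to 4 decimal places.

H(P,Q) = −Σ p·log₂ q.
  −0.75·log₂(0.35) = 1.13593
  −0.24·log₂(0.05) = 1.03726
  −0.01·log₂(0.60) = 0.00737
H(P,Q) = 2.1806 bits.

2.1806 bits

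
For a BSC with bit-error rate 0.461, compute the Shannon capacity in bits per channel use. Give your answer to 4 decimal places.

0.0044 bits

Binary symmetric channel: C = 1 − h₂(ε) where h₂ is the binary entropy function.
h₂(0.461) = −0.461·log₂0.461 − 0.539·log₂0.539 = 0.9956.
C = 1 − 0.9956 = 0.0044 bits per channel use.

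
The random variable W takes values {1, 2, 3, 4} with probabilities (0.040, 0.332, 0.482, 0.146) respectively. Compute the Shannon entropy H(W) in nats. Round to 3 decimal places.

H(W) = −Σ p·ln p.
  −(0.040)·ln(0.040) = 0.1288
  −(0.332)·ln(0.332) = 0.3661
  −(0.482)·ln(0.482) = 0.3518
  −(0.146)·ln(0.146) = 0.2809
Sum: 0.1288 + 0.3661 + 0.3518 + 0.2809 = 1.128 nats.

1.128 nats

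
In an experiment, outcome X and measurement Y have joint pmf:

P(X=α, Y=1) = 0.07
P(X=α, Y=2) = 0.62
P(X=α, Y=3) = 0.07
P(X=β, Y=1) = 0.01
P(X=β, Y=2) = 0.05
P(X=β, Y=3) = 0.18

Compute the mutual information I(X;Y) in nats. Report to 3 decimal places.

0.195 nats

Marginals: p(X) = (0.7600, 0.2400), p(Y) = (0.0800, 0.6700, 0.2500).
I(X;Y) = Σ p(x,y)·ln[p(x,y)/(p(x)p(y))].
  (α,1): 0.07·ln(1.1513) = 0.0099
  (α,2): 0.62·ln(1.2176) = 0.1221
  (α,3): 0.07·ln(0.3684) = -0.0699
  (β,1): 0.01·ln(0.5208) = -0.0065
  (β,2): 0.05·ln(0.3109) = -0.0584
  (β,3): 0.18·ln(3.0000) = 0.1978
Sum = 0.195 nats.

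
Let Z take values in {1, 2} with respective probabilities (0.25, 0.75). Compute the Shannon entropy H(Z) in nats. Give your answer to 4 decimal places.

0.5623 nats

H(Z) = −Σ p·ln p.
  −(0.25)·ln(0.25) = 0.34657
  −(0.75)·ln(0.75) = 0.21576
Sum: 0.34657 + 0.21576 = 0.5623 nats.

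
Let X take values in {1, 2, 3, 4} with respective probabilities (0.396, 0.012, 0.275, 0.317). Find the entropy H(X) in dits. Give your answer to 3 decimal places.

0.495 dits

H(X) = −Σ p·log₁₀ p.
  −(0.396)·log₁₀(0.396) = 0.1593
  −(0.012)·log₁₀(0.012) = 0.0230
  −(0.275)·log₁₀(0.275) = 0.1542
  −(0.317)·log₁₀(0.317) = 0.1582
Sum: 0.1593 + 0.0230 + 0.1542 + 0.1582 = 0.495 dits.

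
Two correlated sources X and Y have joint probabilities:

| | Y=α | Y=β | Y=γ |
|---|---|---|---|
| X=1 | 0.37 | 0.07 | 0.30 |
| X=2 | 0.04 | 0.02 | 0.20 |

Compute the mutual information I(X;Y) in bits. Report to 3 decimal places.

0.083 bits

Marginals: p(X) = (0.7400, 0.2600), p(Y) = (0.4100, 0.0900, 0.5000).
I(X;Y) = Σ p(x,y)·log₂[p(x,y)/(p(x)p(y))].
  (1,α): 0.37·log₂(1.2195) = 0.1059
  (1,β): 0.07·log₂(1.0511) = 0.0050
  (1,γ): 0.30·log₂(0.8108) = -0.0908
  (2,α): 0.04·log₂(0.3752) = -0.0566
  (2,β): 0.02·log₂(0.8547) = -0.0045
  (2,γ): 0.20·log₂(1.5385) = 0.1243
Sum = 0.083 bits.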